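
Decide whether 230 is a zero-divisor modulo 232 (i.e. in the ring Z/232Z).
gcd(230, 232) = 2 > 1, so 230 is not a unit in Z/232Z. In Z/nZ every nonzero non-unit is a zero-divisor: explicitly, take b = 232/gcd = 116 ≠ 0 (mod 232); then 230·116 = 26680 = 115·232, i.e. 230·116 ≡ 0 (mod 232). So 230 is a zero-divisor.

Final answer: YES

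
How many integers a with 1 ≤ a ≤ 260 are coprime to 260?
The number of a ∈ {1, ..., 260} with gcd(a, 260) = 1 is by definition Euler's totient φ(260). φ is multiplicative, with φ(p^e) = p^e − p^(e−1). Factorise 260 = 2^2 · 5 · 13. Then
  φ(260) = (2^2 − 2^1) · (5 − 1) · (13 − 1) = 2 · 4 · 12 = 96.
So there are 96 such integers.

Final answer: 96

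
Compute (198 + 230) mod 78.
38

Reduce the summands first: 198 ≡ 42, 230 ≡ 74 (mod 78), so 198 + 230 ≡ 42 + 74 (mod 78). 42 + 74 = 116; 116 = 1·78 + 38, so (198 + 230) mod 78 = 38.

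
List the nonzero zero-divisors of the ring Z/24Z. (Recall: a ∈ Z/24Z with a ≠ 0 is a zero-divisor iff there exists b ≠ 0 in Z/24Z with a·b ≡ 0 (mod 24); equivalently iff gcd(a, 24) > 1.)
nonzero zero-divisors of Z/24Z = {2, 3, 4, 6, 8, 9, 10, 12, 14, 15, 16, 18, 20, 21, 22}

An element a ∈ Z/24Z (with a ≠ 0) is a zero-divisor iff gcd(a, 24) > 1 (because a is a unit precisely when gcd(a, n) = 1, and in Z/nZ every nonzero, non-unit element is a zero-divisor). Scan a = 1, ..., 23 and keep those with gcd(a, 24) > 1:
  gcd(2, 24) = 2, gcd(3, 24) = 3, gcd(4, 24) = 4, gcd(6, 24) = 6, gcd(8, 24) = 8, gcd(9, 24) = 3, gcd(10, 24) = 2, gcd(12, 24) = 12, gcd(14, 24) = 2, gcd(15, 24) = 3, gcd(16, 24) = 8, gcd(18, 24) = 6, gcd(20, 24) = 4, gcd(21, 24) = 3, gcd(22, 24) = 2.
All other a ∈ {1, ..., 23} have gcd(a, 24) = 1 and are units. So the nonzero zero-divisors are exactly the 15 values of a appearing in this scan.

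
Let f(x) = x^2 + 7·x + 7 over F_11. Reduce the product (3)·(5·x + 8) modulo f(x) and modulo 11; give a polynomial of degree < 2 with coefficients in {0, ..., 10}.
Multiply as integer polynomials: a · b = 15·x + 24. Reducing coefficients mod 11: a · b ≡ 4·x + 2. This already has degree < 2, so no reduction by f is needed. Hence a · b ≡ 4·x + 2 in F_11[x]/(f).

Final answer: a · b ≡ 4·x + 2 (mod f(x))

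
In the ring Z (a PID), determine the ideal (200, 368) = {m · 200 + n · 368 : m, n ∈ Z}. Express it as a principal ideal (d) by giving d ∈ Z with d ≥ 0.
In the PID Z, (a, b) is generated by gcd(a, b). Compute gcd(368, 200) with the extended Euclidean algorithm, tracking rows (r, s, t) with s·368 + t·200 = r:
  row A: (368, 1, 0)   [1·368 + 0·200 = 368]
  row B: (200, 0, 1)   [0·368 + 1·200 = 200]
  368 = 1·200 + 168   → row C = row A − 1·row B = (168, 1, −1)   [check: 1·368 − 1·200 = 168]
  200 = 1·168 + 32   → row D = row B − 1·row C = (32, −1, 2)   [check: −1·368 + 2·200 = 32]
  168 = 5·32 + 8   → row E = row C − 5·row D = (8, 6, −11)   [check: 6·368 − 11·200 = 8]
  32 = 4·8 + 0   → remainder 0, stop. gcd = 8 (last nonzero row E).
So gcd(200, 368) = 8, with Bézout identity 6·368 − 11·200 = 8. Containment (⊇): the Bézout identity exhibits 8 as an element of (200, 368), giving (8) ⊆ (200, 368). Containment (⊆): since 8 | 200 and 8 | 368 (200 = 8·25, 368 = 8·46), every Z-linear combination of 200 and 368 is divisible by 8, so (200, 368) ⊆ (8). Therefore (200, 368) = (8), d = 8.

Final answer: (200, 368) = (8); d = 8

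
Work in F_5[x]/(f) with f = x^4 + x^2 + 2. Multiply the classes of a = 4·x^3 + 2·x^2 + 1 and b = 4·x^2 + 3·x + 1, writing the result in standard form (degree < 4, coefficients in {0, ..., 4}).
Multiply as integer polynomials: a · b = 16·x^5 + 20·x^4 + 10·x^3 + 6·x^2 + 3·x + 1. Reducing coefficients mod 5: a · b ≡ x^5 + x^2 + 3·x + 1. Now divide by f(x) = x^4 + x^2 + 2 in F_5[x], eliminating the leading term at each step:
  leading term x^5: subtract (x)·f(x) = x^5 + x^3 + 2·x, leaving 4·x^3 + x^2 + x + 1 (coefficients mod 5)
The degree is now < 4, so this is the remainder. Hence a · b ≡ 4·x^3 + x^2 + x + 1 in F_5[x]/(f).

Final answer: a · b ≡ 4·x^3 + x^2 + x + 1 (mod f(x))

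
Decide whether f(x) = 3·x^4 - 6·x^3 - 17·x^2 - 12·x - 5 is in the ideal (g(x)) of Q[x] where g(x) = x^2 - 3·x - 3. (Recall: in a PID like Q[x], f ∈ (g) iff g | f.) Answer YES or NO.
NO

In Q[x] the ideal (g) consists of all multiples of g, so f ∈ (g) iff g | f, i.e. iff the remainder of f on division by g is 0. Divide f by g (g is monic, so eliminate the leading term of the running remainder at each step):
  leading term 3·x^4: subtract (3·x^2)·g(x) = 3·x^4 - 9·x^3 - 9·x^2, leaving 3·x^3 - 8·x^2 - 12·x - 5
  leading term 3·x^3: subtract (3·x)·g(x) = 3·x^3 - 9·x^2 - 9·x, leaving x^2 - 3·x - 5
  leading term x^2: subtract (1)·g(x) = x^2 - 3·x - 3, leaving -2
The remainder r(x) = -2 ≠ 0 (and deg r < deg g), so g ∤ f, i.e. f ∉ (g).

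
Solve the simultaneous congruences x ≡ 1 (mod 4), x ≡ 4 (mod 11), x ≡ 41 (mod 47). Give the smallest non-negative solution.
The moduli 4, 11, 47 are pairwise coprime, so by the CRT there is a unique solution mod 4·11·47 = 2068.
Solve by successive substitution. Start with x ≡ 1 (mod 4).
  Combine with x ≡ 4 (mod 11): write x = 1 + 4·t and require 1 + 4·t ≡ 4 (mod 11), i.e. 4·t ≡ 4 − 1 ≡ 3 (mod 11). Since 4^(−1) ≡ 3 (mod 11), t ≡ 3·3 ≡ 9 (mod 11). So x ≡ 1 + 4·9 = 37 (mod 44).
  Combine with x ≡ 41 (mod 47): write x = 37 + 44·t and require 37 + 44·t ≡ 41 (mod 47), i.e. 44·t ≡ 41 − 37 ≡ 4 (mod 47). Since 44^(−1) ≡ 31 (mod 47), t ≡ 31·4 ≡ 30 (mod 47). So x ≡ 37 + 44·30 = 1357 (mod 2068).
Unique solution in [0, 2068): x = 1357.

Final answer: x ≡ 1357 (mod 2068); the representative in [0, 2068) is 1357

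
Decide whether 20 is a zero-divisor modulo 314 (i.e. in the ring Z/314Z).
gcd(20, 314) = 2 > 1, so 20 is not a unit in Z/314Z. In Z/nZ every nonzero non-unit is a zero-divisor: explicitly, take b = 314/gcd = 157 ≠ 0 (mod 314); then 20·157 = 3140 = 10·314, i.e. 20·157 ≡ 0 (mod 314). So 20 is a zero-divisor.

Final answer: YES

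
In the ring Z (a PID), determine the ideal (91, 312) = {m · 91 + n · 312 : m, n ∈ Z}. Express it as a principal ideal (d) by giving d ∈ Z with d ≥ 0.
(91, 312) = (13); d = 13

In the PID Z, (a, b) is generated by gcd(a, b). Compute gcd(312, 91) with the extended Euclidean algorithm, tracking rows (r, s, t) with s·312 + t·91 = r:
  row A: (312, 1, 0)   [1·312 + 0·91 = 312]
  row B: (91, 0, 1)   [0·312 + 1·91 = 91]
  312 = 3·91 + 39   → row C = row A − 3·row B = (39, 1, −3)   [check: 1·312 − 3·91 = 39]
  91 = 2·39 + 13   → row D = row B − 2·row C = (13, −2, 7)   [check: −2·312 + 7·91 = 13]
  39 = 3·13 + 0   → remainder 0, stop. gcd = 13 (last nonzero row D).
So gcd(91, 312) = 13, with Bézout identity −2·312 + 7·91 = 13. Containment (⊇): the Bézout identity exhibits 13 as an element of (91, 312), giving (13) ⊆ (91, 312). Containment (⊆): since 13 | 91 and 13 | 312 (91 = 13·7, 312 = 13·24), every Z-linear combination of 91 and 312 is divisible by 13, so (91, 312) ⊆ (13). Therefore (91, 312) = (13), d = 13.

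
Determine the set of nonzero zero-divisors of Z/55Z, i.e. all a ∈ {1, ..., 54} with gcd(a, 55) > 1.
An element a ∈ Z/55Z (with a ≠ 0) is a zero-divisor iff gcd(a, 55) > 1 (because a is a unit precisely when gcd(a, n) = 1, and in Z/nZ every nonzero, non-unit element is a zero-divisor). Scan a = 1, ..., 54 and keep those with gcd(a, 55) > 1:
  gcd(5, 55) = 5, gcd(10, 55) = 5, gcd(11, 55) = 11, gcd(15, 55) = 5, gcd(20, 55) = 5, gcd(22, 55) = 11, gcd(25, 55) = 5, gcd(30, 55) = 5, gcd(33, 55) = 11, gcd(35, 55) = 5, gcd(40, 55) = 5, gcd(44, 55) = 11, gcd(45, 55) = 5, gcd(50, 55) = 5.
All other a ∈ {1, ..., 54} have gcd(a, 55) = 1 and are units. So the nonzero zero-divisors are exactly the 14 values of a appearing in this scan.

Final answer: nonzero zero-divisors of Z/55Z = {5, 10, 11, 15, 20, 22, 25, 30, 33, 35, 40, 44, 45, 50}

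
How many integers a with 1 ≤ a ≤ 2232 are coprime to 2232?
720

The number of a ∈ {1, ..., 2232} with gcd(a, 2232) = 1 is by definition Euler's totient φ(2232). φ is multiplicative, with φ(p^e) = p^e − p^(e−1). Factorise 2232 = 2^3 · 3^2 · 31. Then
  φ(2232) = (2^3 − 2^2) · (3^2 − 3^1) · (31 − 1) = 4 · 6 · 30 = 720.
So there are 720 such integers.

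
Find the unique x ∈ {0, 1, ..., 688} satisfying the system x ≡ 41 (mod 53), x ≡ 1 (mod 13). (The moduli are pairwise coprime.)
x ≡ 677 (mod 689); the representative in [0, 689) is 677

The moduli 53, 13 are pairwise coprime, so by the CRT there is a unique solution mod 53·13 = 689.
Solve by successive substitution. Start with x ≡ 41 (mod 53).
  Combine with x ≡ 1 (mod 13): write x = 41 + 53·t and require 41 + 53·t ≡ 1 (mod 13), i.e. 53·t ≡ 1 − 41 ≡ 12 (mod 13). Since 53^(−1) ≡ 1 (mod 13) (53 ≡ 1 (mod 13)), t ≡ 1·12 ≡ 12 (mod 13). So x ≡ 41 + 53·12 = 677 (mod 689).
Unique solution in [0, 689): x = 677.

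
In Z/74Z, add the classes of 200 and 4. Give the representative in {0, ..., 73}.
Reduce the summands first: 200 ≡ 52 (mod 74), so 200 + 4 ≡ 52 + 4 (mod 74). 52 + 4 = 56; 56 = 0·74 + 56, so (200 + 4) mod 74 = 56.

Final answer: 56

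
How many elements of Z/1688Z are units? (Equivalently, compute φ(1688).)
An element a ∈ Z/1688Z is a unit iff gcd(a, 1688) = 1, so the number of units is φ(1688). φ is multiplicative, with φ(p^e) = p^e − p^(e−1). Factorise 1688 = 2^3 · 211. Then
  φ(1688) = (2^3 − 2^2) · (211 − 1) = 4 · 210 = 840.

Final answer: Z/1688Z has φ(1688) = 840 units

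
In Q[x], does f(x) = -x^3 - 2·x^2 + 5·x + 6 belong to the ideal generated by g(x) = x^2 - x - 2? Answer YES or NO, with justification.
YES

In Q[x] the ideal (g) consists of all multiples of g, so f ∈ (g) iff g | f, i.e. iff the remainder of f on division by g is 0. Divide f by g (g is monic, so eliminate the leading term of the running remainder at each step):
  leading term -x^3: subtract (-x)·g(x) = -x^3 + x^2 + 2·x, leaving -3·x^2 + 3·x + 6
  leading term -3·x^2: subtract (-3)·g(x) = -3·x^2 + 3·x + 6, leaving 0
The remainder is 0, so f(x) = g(x) · h(x) with h(x) = -x - 3. Hence g | f, i.e. f ∈ (g).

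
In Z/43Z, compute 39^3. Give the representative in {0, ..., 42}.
22

Use repeated squaring. Binary(3) = 11. Walk through the bits of the exponent 3 left-to-right: at each bit after the leading one, square the running value, then multiply by 39 if the bit is 1 (always reducing mod 43):
  bit 1 = 1 (leading): start with 39.
  bit 2 = 1: square 39^2 = 1521 ≡ 16; bit is 1, so multiply 16·39 = 624 ≡ 22 (mod 43).
Final value: 39^3 ≡ 22 (mod 43).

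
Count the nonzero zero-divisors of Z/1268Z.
In Z/1268Z each nonzero element is either a unit (gcd with 1268 is 1) or a zero-divisor (gcd > 1). The number of units is φ(1268): factorise 1268 = 2^2 · 317, so φ(1268) = (2^2 − 2^1) · (317 − 1) = 2 · 316 = 632. The nonzero elements number 1268 − 1 = 1267. Hence the nonzero zero-divisors number 1267 − 632 = 635.

Final answer: Z/1268Z has 635 nonzero zero-divisors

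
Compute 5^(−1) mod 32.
Apply the extended Euclidean algorithm to (32, 5), tracking rows (r, s, t) with s·32 + t·5 = r. Each division r_prev = q·r_cur + r_new produces the new row as (previous row) − q·(current row):
  row A: (32, 1, 0)   [1·32 + 0·5 = 32]
  row B: (5, 0, 1)   [0·32 + 1·5 = 5]
  32 = 6·5 + 2   → row C = row A − 6·row B = (2, 1, −6)   [check: 1·32 − 6·5 = 2]
  5 = 2·2 + 1   → row D = row B − 2·row C = (1, −2, 13)   [check: −2·32 + 13·5 = 1]
  2 = 2·1 + 0   → remainder 0, stop. gcd = 1 (last nonzero row D).
The gcd is 1, so 5 is invertible mod 32. The last nonzero row gives −2·32 + 13·5 = 1, so t = 13. So 5^(−1) ≡ 13 (mod 32). Verify: 5 · 13 = 65 ≡ 1 (mod 32). ✓

Final answer: 5^(−1) ≡ 13 (mod 32)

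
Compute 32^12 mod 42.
22

Use repeated squaring. Binary(12) = 1100. Walk through the bits of the exponent 12 left-to-right: at each bit after the leading one, square the running value, then multiply by 32 if the bit is 1 (always reducing mod 42):
  bit 1 = 1 (leading): start with 32.
  bit 2 = 1: square 32^2 = 1024 ≡ 16; bit is 1, so multiply 16·32 = 512 ≡ 8 (mod 42).
  bit 3 = 0: square 8^2 = 64 ≡ 22 (mod 42).
  bit 4 = 0: square 22^2 = 484 ≡ 22 (mod 42).
Final value: 32^12 ≡ 22 (mod 42).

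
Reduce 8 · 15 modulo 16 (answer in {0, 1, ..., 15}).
8

Both factors are already reduced mod 16. 8 · 15 = 120. Dividing by 16: 120 = 7·16 + 8. So (8 · 15) mod 16 = 8.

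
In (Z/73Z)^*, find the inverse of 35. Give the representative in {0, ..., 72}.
Apply the extended Euclidean algorithm to (73, 35), tracking rows (r, s, t) with s·73 + t·35 = r. Each division r_prev = q·r_cur + r_new produces the new row as (previous row) − q·(current row):
  row A: (73, 1, 0)   [1·73 + 0·35 = 73]
  row B: (35, 0, 1)   [0·73 + 1·35 = 35]
  73 = 2·35 + 3   → row C = row A − 2·row B = (3, 1, −2)   [check: 1·73 − 2·35 = 3]
  35 = 11·3 + 2   → row D = row B − 11·row C = (2, −11, 23)   [check: −11·73 + 23·35 = 2]
  3 = 1·2 + 1   → row E = row C − 1·row D = (1, 12, −25)   [check: 12·73 − 25·35 = 1]
  2 = 2·1 + 0   → remainder 0, stop. gcd = 1 (last nonzero row E).
The gcd is 1, so 35 is invertible mod 73. The last nonzero row gives 12·73 − 25·35 = 1, so t = −25. So 35^(−1) ≡ −25 ≡ 48 (mod 73). Verify: 35 · 48 = 1680 ≡ 1 (mod 73). ✓

Final answer: 35^(−1) ≡ 48 (mod 73)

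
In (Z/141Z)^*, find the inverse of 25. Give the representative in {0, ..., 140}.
Apply the extended Euclidean algorithm to (141, 25), tracking rows (r, s, t) with s·141 + t·25 = r. Each division r_prev = q·r_cur + r_new produces the new row as (previous row) − q·(current row):
  row A: (141, 1, 0)   [1·141 + 0·25 = 141]
  row B: (25, 0, 1)   [0·141 + 1·25 = 25]
  141 = 5·25 + 16   → row C = row A − 5·row B = (16, 1, −5)   [check: 1·141 − 5·25 = 16]
  25 = 1·16 + 9   → row D = row B − 1·row C = (9, −1, 6)   [check: −1·141 + 6·25 = 9]
  16 = 1·9 + 7   → row E = row C − 1·row D = (7, 2, −11)   [check: 2·141 − 11·25 = 7]
  9 = 1·7 + 2   → row F = row D − 1·row E = (2, −3, 17)   [check: −3·141 + 17·25 = 2]
  7 = 3·2 + 1   → row G = row E − 3·row F = (1, 11, −62)   [check: 11·141 − 62·25 = 1]
  2 = 2·1 + 0   → remainder 0, stop. gcd = 1 (last nonzero row G).
The gcd is 1, so 25 is invertible mod 141. The last nonzero row gives 11·141 − 62·25 = 1, so t = −62. So 25^(−1) ≡ −62 ≡ 79 (mod 141). Verify: 25 · 79 = 1975 ≡ 1 (mod 141). ✓

Final answer: 25^(−1) ≡ 79 (mod 141)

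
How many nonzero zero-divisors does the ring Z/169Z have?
Z/169Z has 12 nonzero zero-divisors

In Z/169Z each nonzero element is either a unit (gcd with 169 is 1) or a zero-divisor (gcd > 1). The number of units is φ(169): factorise 169 = 13^2, so φ(169) = (13^2 − 13^1) = 156 = 156. The nonzero elements number 169 − 1 = 168. Hence the nonzero zero-divisors number 168 − 156 = 12.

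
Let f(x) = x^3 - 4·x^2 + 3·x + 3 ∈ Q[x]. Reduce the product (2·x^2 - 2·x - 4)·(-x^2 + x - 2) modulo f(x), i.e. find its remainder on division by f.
a · b ≡ -12·x^2 + 18·x + 20 (mod f(x))

First multiply in Q[x] without reducing: a · b = -2·x^4 + 4·x^3 - 2·x^2 + 8. Now divide by f(x) = x^3 - 4·x^2 + 3·x + 3, eliminating the leading term at each step:
  leading term -2·x^4: subtract (-2·x)·f(x) = -2·x^4 + 8·x^3 - 6·x^2 - 6·x, leaving -4·x^3 + 4·x^2 + 6·x + 8
  leading term -4·x^3: subtract (-4)·f(x) = -4·x^3 + 16·x^2 - 12·x - 12, leaving -12·x^2 + 18·x + 20
The degree is now < 3, so this is the remainder. Hence a · b ≡ -12·x^2 + 18·x + 20 in Q[x]/(f).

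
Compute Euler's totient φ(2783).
φ is multiplicative, with φ(p^e) = p^e − p^(e−1). Factorise 2783 = 11^2 · 23. Then
  φ(2783) = (11^2 − 11^1) · (23 − 1) = 110 · 22 = 2420.

Final answer: φ(2783) = 2420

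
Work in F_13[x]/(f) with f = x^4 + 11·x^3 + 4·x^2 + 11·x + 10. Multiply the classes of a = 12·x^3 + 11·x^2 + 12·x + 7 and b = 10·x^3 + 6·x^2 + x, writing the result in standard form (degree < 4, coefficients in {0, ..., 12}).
a · b ≡ 11·x^3 + 11·x^2 + 5·x + 9 (mod f(x))

Multiply as integer polynomials: a · b = 120·x^6 + 182·x^5 + 198·x^4 + 153·x^3 + 54·x^2 + 7·x. Reducing coefficients mod 13: a · b ≡ 3·x^6 + 3·x^4 + 10·x^3 + 2·x^2 + 7·x. Now divide by f(x) = x^4 + 11·x^3 + 4·x^2 + 11·x + 10 in F_13[x], eliminating the leading term at each step:
  leading term 3·x^6: subtract (3·x^2)·f(x) = 3·x^6 + 7·x^5 + 12·x^4 + 7·x^3 + 4·x^2, leaving 6·x^5 + 4·x^4 + 3·x^3 + 11·x^2 + 7·x (coefficients mod 13)
  leading term 6·x^5: subtract (6·x)·f(x) = 6·x^5 + x^4 + 11·x^3 + x^2 + 8·x, leaving 3·x^4 + 5·x^3 + 10·x^2 + 12·x (coefficients mod 13)
  leading term 3·x^4: subtract (3)·f(x) = 3·x^4 + 7·x^3 + 12·x^2 + 7·x + 4, leaving 11·x^3 + 11·x^2 + 5·x + 9 (coefficients mod 13)
The degree is now < 4, so this is the remainder. Hence a · b ≡ 11·x^3 + 11·x^2 + 5·x + 9 in F_13[x]/(f).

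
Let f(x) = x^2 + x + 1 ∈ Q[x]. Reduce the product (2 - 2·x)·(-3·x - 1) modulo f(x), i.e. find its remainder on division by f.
a · b ≡ -10·x - 8 (mod f(x))

First multiply in Q[x] without reducing: a · b = 6·x^2 - 4·x - 2. Now divide by f(x) = x^2 + x + 1, eliminating the leading term at each step:
  leading term 6·x^2: subtract (6)·f(x) = 6·x^2 + 6·x + 6, leaving -10·x - 8
The degree is now < 2, so this is the remainder. Hence a · b ≡ -10·x - 8 in Q[x]/(f).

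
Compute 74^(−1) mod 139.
74^(−1) ≡ 62 (mod 139)

Apply the extended Euclidean algorithm to (139, 74), tracking rows (r, s, t) with s·139 + t·74 = r. Each division r_prev = q·r_cur + r_new produces the new row as (previous row) − q·(current row):
  row A: (139, 1, 0)   [1·139 + 0·74 = 139]
  row B: (74, 0, 1)   [0·139 + 1·74 = 74]
  139 = 1·74 + 65   → row C = row A − 1·row B = (65, 1, −1)   [check: 1·139 − 1·74 = 65]
  74 = 1·65 + 9   → row D = row B − 1·row C = (9, −1, 2)   [check: −1·139 + 2·74 = 9]
  65 = 7·9 + 2   → row E = row C − 7·row D = (2, 8, −15)   [check: 8·139 − 15·74 = 2]
  9 = 4·2 + 1   → row F = row D − 4·row E = (1, −33, 62)   [check: −33·139 + 62·74 = 1]
  2 = 2·1 + 0   → remainder 0, stop. gcd = 1 (last nonzero row F).
The gcd is 1, so 74 is invertible mod 139. The last nonzero row gives −33·139 + 62·74 = 1, so t = 62. So 74^(−1) ≡ 62 (mod 139). Verify: 74 · 62 = 4588 ≡ 1 (mod 139). ✓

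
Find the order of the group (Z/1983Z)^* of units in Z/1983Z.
(Z/1983Z)^* consists of the classes a with gcd(a, 1983) = 1, so its order is φ(1983). φ is multiplicative, with φ(p^e) = p^e − p^(e−1). Factorise 1983 = 3 · 661. Then
  φ(1983) = (3 − 1) · (661 − 1) = 2 · 660 = 1320.
Thus |(Z/1983Z)^*| = 1320.

Final answer: |(Z/1983Z)^*| = 1320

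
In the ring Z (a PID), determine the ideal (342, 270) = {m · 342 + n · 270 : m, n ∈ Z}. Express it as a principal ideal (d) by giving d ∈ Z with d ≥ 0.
In the PID Z, (a, b) is generated by gcd(a, b). Compute gcd(342, 270) with the extended Euclidean algorithm, tracking rows (r, s, t) with s·342 + t·270 = r:
  row A: (342, 1, 0)   [1·342 + 0·270 = 342]
  row B: (270, 0, 1)   [0·342 + 1·270 = 270]
  342 = 1·270 + 72   → row C = row A − 1·row B = (72, 1, −1)   [check: 1·342 − 1·270 = 72]
  270 = 3·72 + 54   → row D = row B − 3·row C = (54, −3, 4)   [check: −3·342 + 4·270 = 54]
  72 = 1·54 + 18   → row E = row C − 1·row D = (18, 4, −5)   [check: 4·342 − 5·270 = 18]
  54 = 3·18 + 0   → remainder 0, stop. gcd = 18 (last nonzero row E).
So gcd(342, 270) = 18, with Bézout identity 4·342 − 5·270 = 18. Containment (⊇): the Bézout identity exhibits 18 as an element of (342, 270), giving (18) ⊆ (342, 270). Containment (⊆): since 18 | 342 and 18 | 270 (342 = 18·19, 270 = 18·15), every Z-linear combination of 342 and 270 is divisible by 18, so (342, 270) ⊆ (18). Therefore (342, 270) = (18), d = 18.

Final answer: (342, 270) = (18); d = 18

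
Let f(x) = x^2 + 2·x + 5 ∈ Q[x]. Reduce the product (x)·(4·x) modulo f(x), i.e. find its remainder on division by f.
a · b ≡ -8·x - 20 (mod f(x))

First multiply in Q[x] without reducing: a · b = 4·x^2. Now divide by f(x) = x^2 + 2·x + 5, eliminating the leading term at each step:
  leading term 4·x^2: subtract (4)·f(x) = 4·x^2 + 8·x + 20, leaving -8·x - 20
The degree is now < 2, so this is the remainder. Hence a · b ≡ -8·x - 20 in Q[x]/(f).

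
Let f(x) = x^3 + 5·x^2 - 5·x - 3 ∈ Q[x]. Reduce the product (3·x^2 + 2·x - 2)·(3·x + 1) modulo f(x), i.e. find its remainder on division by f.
First multiply in Q[x] without reducing: a · b = 9·x^3 + 9·x^2 - 4·x - 2. Now divide by f(x) = x^3 + 5·x^2 - 5·x - 3, eliminating the leading term at each step:
  leading term 9·x^3: subtract (9)·f(x) = 9·x^3 + 45·x^2 - 45·x - 27, leaving -36·x^2 + 41·x + 25
The degree is now < 3, so this is the remainder. Hence a · b ≡ -36·x^2 + 41·x + 25 in Q[x]/(f).

Final answer: a · b ≡ -36·x^2 + 41·x + 25 (mod f(x))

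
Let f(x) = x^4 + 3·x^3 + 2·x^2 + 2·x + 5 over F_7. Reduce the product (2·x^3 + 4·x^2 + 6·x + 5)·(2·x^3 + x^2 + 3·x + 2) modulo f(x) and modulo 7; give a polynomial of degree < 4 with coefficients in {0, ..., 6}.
Multiply as integer polynomials: a · b = 4·x^6 + 10·x^5 + 22·x^4 + 32·x^3 + 31·x^2 + 27·x + 10. Reducing coefficients mod 7: a · b ≡ 4·x^6 + 3·x^5 + x^4 + 4·x^3 + 3·x^2 + 6·x + 3. Now divide by f(x) = x^4 + 3·x^3 + 2·x^2 + 2·x + 5 in F_7[x], eliminating the leading term at each step:
  leading term 4·x^6: subtract (4·x^2)·f(x) = 4·x^6 + 5·x^5 + x^4 + x^3 + 6·x^2, leaving 5·x^5 + 3·x^3 + 4·x^2 + 6·x + 3 (coefficients mod 7)
  leading term 5·x^5: subtract (5·x)·f(x) = 5·x^5 + x^4 + 3·x^3 + 3·x^2 + 4·x, leaving 6·x^4 + x^2 + 2·x + 3 (coefficients mod 7)
  leading term 6·x^4: subtract (6)·f(x) = 6·x^4 + 4·x^3 + 5·x^2 + 5·x + 2, leaving 3·x^3 + 3·x^2 + 4·x + 1 (coefficients mod 7)
The degree is now < 4, so this is the remainder. Hence a · b ≡ 3·x^3 + 3·x^2 + 4·x + 1 in F_7[x]/(f).

Final answer: a · b ≡ 3·x^3 + 3·x^2 + 4·x + 1 (mod f(x))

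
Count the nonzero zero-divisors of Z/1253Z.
Z/1253Z has 184 nonzero zero-divisors

In Z/1253Z each nonzero element is either a unit (gcd with 1253 is 1) or a zero-divisor (gcd > 1). The number of units is φ(1253): factorise 1253 = 7 · 179, so φ(1253) = (7 − 1) · (179 − 1) = 6 · 178 = 1068. The nonzero elements number 1253 − 1 = 1252. Hence the nonzero zero-divisors number 1252 − 1068 = 184.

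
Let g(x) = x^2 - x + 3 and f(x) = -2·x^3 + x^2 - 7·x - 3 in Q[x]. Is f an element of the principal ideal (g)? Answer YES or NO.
NO

In Q[x] the ideal (g) consists of all multiples of g, so f ∈ (g) iff g | f, i.e. iff the remainder of f on division by g is 0. Divide f by g (g is monic, so eliminate the leading term of the running remainder at each step):
  leading term -2·x^3: subtract (-2·x)·g(x) = -2·x^3 + 2·x^2 - 6·x, leaving -x^2 - x - 3
  leading term -x^2: subtract (-1)·g(x) = -x^2 + x - 3, leaving -2·x
The remainder r(x) = -2·x ≠ 0 (and deg r < deg g), so g ∤ f, i.e. f ∉ (g).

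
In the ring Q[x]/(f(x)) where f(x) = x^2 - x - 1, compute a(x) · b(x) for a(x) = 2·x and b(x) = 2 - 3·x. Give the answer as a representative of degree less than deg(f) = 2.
First multiply in Q[x] without reducing: a · b = -6·x^2 + 4·x. Now divide by f(x) = x^2 - x - 1, eliminating the leading term at each step:
  leading term -6·x^2: subtract (-6)·f(x) = -6·x^2 + 6·x + 6, leaving -2·x - 6
The degree is now < 2, so this is the remainder. Hence a · b ≡ -2·x - 6 in Q[x]/(f).

Final answer: a · b ≡ -2·x - 6 (mod f(x))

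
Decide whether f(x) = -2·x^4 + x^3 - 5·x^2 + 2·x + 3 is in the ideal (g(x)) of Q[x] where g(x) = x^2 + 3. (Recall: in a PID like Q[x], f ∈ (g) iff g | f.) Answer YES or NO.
In Q[x] the ideal (g) consists of all multiples of g, so f ∈ (g) iff g | f, i.e. iff the remainder of f on division by g is 0. Divide f by g (g is monic, so eliminate the leading term of the running remainder at each step):
  leading term -2·x^4: subtract (-2·x^2)·g(x) = -2·x^4 - 6·x^2, leaving x^3 + x^2 + 2·x + 3
  leading term x^3: subtract (x)·g(x) = x^3 + 3·x, leaving x^2 - x + 3
  leading term x^2: subtract (1)·g(x) = x^2 + 3, leaving -x
The remainder r(x) = -x ≠ 0 (and deg r < deg g), so g ∤ f, i.e. f ∉ (g).

Final answer: NO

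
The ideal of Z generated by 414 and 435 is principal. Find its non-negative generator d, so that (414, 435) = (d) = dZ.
In the PID Z, (a, b) is generated by gcd(a, b). Compute gcd(435, 414) with the extended Euclidean algorithm, tracking rows (r, s, t) with s·435 + t·414 = r:
  row A: (435, 1, 0)   [1·435 + 0·414 = 435]
  row B: (414, 0, 1)   [0·435 + 1·414 = 414]
  435 = 1·414 + 21   → row C = row A − 1·row B = (21, 1, −1)   [check: 1·435 − 1·414 = 21]
  414 = 19·21 + 15   → row D = row B − 19·row C = (15, −19, 20)   [check: −19·435 + 20·414 = 15]
  21 = 1·15 + 6   → row E = row C − 1·row D = (6, 20, −21)   [check: 20·435 − 21·414 = 6]
  15 = 2·6 + 3   → row F = row D − 2·row E = (3, −59, 62)   [check: −59·435 + 62·414 = 3]
  6 = 2·3 + 0   → remainder 0, stop. gcd = 3 (last nonzero row F).
So gcd(414, 435) = 3, with Bézout identity −59·435 + 62·414 = 3. Containment (⊇): the Bézout identity exhibits 3 as an element of (414, 435), giving (3) ⊆ (414, 435). Containment (⊆): since 3 | 414 and 3 | 435 (414 = 3·138, 435 = 3·145), every Z-linear combination of 414 and 435 is divisible by 3, so (414, 435) ⊆ (3). Therefore (414, 435) = (3), d = 3.

Final answer: (414, 435) = (3); d = 3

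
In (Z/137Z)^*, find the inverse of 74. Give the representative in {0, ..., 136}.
Apply the extended Euclidean algorithm to (137, 74), tracking rows (r, s, t) with s·137 + t·74 = r. Each division r_prev = q·r_cur + r_new produces the new row as (previous row) − q·(current row):
  row A: (137, 1, 0)   [1·137 + 0·74 = 137]
  row B: (74, 0, 1)   [0·137 + 1·74 = 74]
  137 = 1·74 + 63   → row C = row A − 1·row B = (63, 1, −1)   [check: 1·137 − 1·74 = 63]
  74 = 1·63 + 11   → row D = row B − 1·row C = (11, −1, 2)   [check: −1·137 + 2·74 = 11]
  63 = 5·11 + 8   → row E = row C − 5·row D = (8, 6, −11)   [check: 6·137 − 11·74 = 8]
  11 = 1·8 + 3   → row F = row D − 1·row E = (3, −7, 13)   [check: −7·137 + 13·74 = 3]
  8 = 2·3 + 2   → row G = row E − 2·row F = (2, 20, −37)   [check: 20·137 − 37·74 = 2]
  3 = 1·2 + 1   → row H = row F − 1·row G = (1, −27, 50)   [check: −27·137 + 50·74 = 1]
  2 = 2·1 + 0   → remainder 0, stop. gcd = 1 (last nonzero row H).
The gcd is 1, so 74 is invertible mod 137. The last nonzero row gives −27·137 + 50·74 = 1, so t = 50. So 74^(−1) ≡ 50 (mod 137). Verify: 74 · 50 = 3700 ≡ 1 (mod 137). ✓

Final answer: 74^(−1) ≡ 50 (mod 137)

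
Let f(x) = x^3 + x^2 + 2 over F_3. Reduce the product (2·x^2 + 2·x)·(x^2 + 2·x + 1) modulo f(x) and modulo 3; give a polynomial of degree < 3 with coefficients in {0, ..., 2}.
Multiply as integer polynomials: a · b = 2·x^4 + 6·x^3 + 6·x^2 + 2·x. Reducing coefficients mod 3: a · b ≡ 2·x^4 + 2·x. Now divide by f(x) = x^3 + x^2 + 2 in F_3[x], eliminating the leading term at each step:
  leading term 2·x^4: subtract (2·x)·f(x) = 2·x^4 + 2·x^3 + x, leaving x^3 + x (coefficients mod 3)
  leading term x^3: subtract (1)·f(x) = x^3 + x^2 + 2, leaving 2·x^2 + x + 1 (coefficients mod 3)
The degree is now < 3, so this is the remainder. Hence a · b ≡ 2·x^2 + x + 1 in F_3[x]/(f).

Final answer: a · b ≡ 2·x^2 + x + 1 (mod f(x))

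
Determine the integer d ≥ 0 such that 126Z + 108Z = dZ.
(126, 108) = (18); d = 18

In the PID Z, (a, b) is generated by gcd(a, b). Compute gcd(126, 108) with the extended Euclidean algorithm, tracking rows (r, s, t) with s·126 + t·108 = r:
  row A: (126, 1, 0)   [1·126 + 0·108 = 126]
  row B: (108, 0, 1)   [0·126 + 1·108 = 108]
  126 = 1·108 + 18   → row C = row A − 1·row B = (18, 1, −1)   [check: 1·126 − 1·108 = 18]
  108 = 6·18 + 0   → remainder 0, stop. gcd = 18 (last nonzero row C).
So gcd(126, 108) = 18, with Bézout identity 1·126 − 1·108 = 18. Containment (⊇): the Bézout identity exhibits 18 as an element of (126, 108), giving (18) ⊆ (126, 108). Containment (⊆): since 18 | 126 and 18 | 108 (126 = 18·7, 108 = 18·6), every Z-linear combination of 126 and 108 is divisible by 18, so (126, 108) ⊆ (18). Therefore (126, 108) = (18), d = 18.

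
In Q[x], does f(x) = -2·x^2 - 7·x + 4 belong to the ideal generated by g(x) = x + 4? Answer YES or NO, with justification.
In Q[x] the ideal (g) consists of all multiples of g, so f ∈ (g) iff g | f, i.e. iff the remainder of f on division by g is 0. Divide f by g (g is monic, so eliminate the leading term of the running remainder at each step):
  leading term -2·x^2: subtract (-2·x)·g(x) = -2·x^2 - 8·x, leaving x + 4
  leading term x: subtract (1)·g(x) = x + 4, leaving 0
The remainder is 0, so f(x) = g(x) · h(x) with h(x) = 1 - 2·x. Hence g | f, i.e. f ∈ (g).

Final answer: YES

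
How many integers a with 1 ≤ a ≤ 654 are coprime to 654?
216

The number of a ∈ {1, ..., 654} with gcd(a, 654) = 1 is by definition Euler's totient φ(654). φ is multiplicative, with φ(p^e) = p^e − p^(e−1). Factorise 654 = 2 · 3 · 109. Then
  φ(654) = (2 − 1) · (3 − 1) · (109 − 1) = 1 · 2 · 108 = 216.
So there are 216 such integers.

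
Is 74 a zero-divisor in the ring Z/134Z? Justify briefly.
YES

gcd(74, 134) = 2 > 1, so 74 is not a unit in Z/134Z. In Z/nZ every nonzero non-unit is a zero-divisor: explicitly, take b = 134/gcd = 67 ≠ 0 (mod 134); then 74·67 = 4958 = 37·134, i.e. 74·67 ≡ 0 (mod 134). So 74 is a zero-divisor.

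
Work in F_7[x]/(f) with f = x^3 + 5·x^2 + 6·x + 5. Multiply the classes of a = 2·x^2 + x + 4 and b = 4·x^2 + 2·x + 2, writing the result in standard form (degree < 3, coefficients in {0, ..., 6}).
Multiply as integer polynomials: a · b = 8·x^4 + 8·x^3 + 22·x^2 + 10·x + 8. Reducing coefficients mod 7: a · b ≡ x^4 + x^3 + x^2 + 3·x + 1. Now divide by f(x) = x^3 + 5·x^2 + 6·x + 5 in F_7[x], eliminating the leading term at each step:
  leading term x^4: subtract (x)·f(x) = x^4 + 5·x^3 + 6·x^2 + 5·x, leaving 3·x^3 + 2·x^2 + 5·x + 1 (coefficients mod 7)
  leading term 3·x^3: subtract (3)·f(x) = 3·x^3 + x^2 + 4·x + 1, leaving x^2 + x (coefficients mod 7)
The degree is now < 3, so this is the remainder. Hence a · b ≡ x^2 + x in F_7[x]/(f).

Final answer: a · b ≡ x^2 + x (mod f(x))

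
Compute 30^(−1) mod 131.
Apply the extended Euclidean algorithm to (131, 30), tracking rows (r, s, t) with s·131 + t·30 = r. Each division r_prev = q·r_cur + r_new produces the new row as (previous row) − q·(current row):
  row A: (131, 1, 0)   [1·131 + 0·30 = 131]
  row B: (30, 0, 1)   [0·131 + 1·30 = 30]
  131 = 4·30 + 11   → row C = row A − 4·row B = (11, 1, −4)   [check: 1·131 − 4·30 = 11]
  30 = 2·11 + 8   → row D = row B − 2·row C = (8, −2, 9)   [check: −2·131 + 9·30 = 8]
  11 = 1·8 + 3   → row E = row C − 1·row D = (3, 3, −13)   [check: 3·131 − 13·30 = 3]
  8 = 2·3 + 2   → row F = row D − 2·row E = (2, −8, 35)   [check: −8·131 + 35·30 = 2]
  3 = 1·2 + 1   → row G = row E − 1·row F = (1, 11, −48)   [check: 11·131 − 48·30 = 1]
  2 = 2·1 + 0   → remainder 0, stop. gcd = 1 (last nonzero row G).
The gcd is 1, so 30 is invertible mod 131. The last nonzero row gives 11·131 − 48·30 = 1, so t = −48. So 30^(−1) ≡ −48 ≡ 83 (mod 131). Verify: 30 · 83 = 2490 ≡ 1 (mod 131). ✓

Final answer: 30^(−1) ≡ 83 (mod 131)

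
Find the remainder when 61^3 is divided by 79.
14

Use repeated squaring. Binary(3) = 11. Walk through the bits of the exponent 3 left-to-right: at each bit after the leading one, square the running value, then multiply by 61 if the bit is 1 (always reducing mod 79):
  bit 1 = 1 (leading): start with 61.
  bit 2 = 1: square 61^2 = 3721 ≡ 8; bit is 1, so multiply 8·61 = 488 ≡ 14 (mod 79).
Final value: 61^3 ≡ 14 (mod 79).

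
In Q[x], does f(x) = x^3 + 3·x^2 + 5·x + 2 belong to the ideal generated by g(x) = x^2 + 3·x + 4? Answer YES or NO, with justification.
NO

In Q[x] the ideal (g) consists of all multiples of g, so f ∈ (g) iff g | f, i.e. iff the remainder of f on division by g is 0. Divide f by g (g is monic, so eliminate the leading term of the running remainder at each step):
  leading term x^3: subtract (x)·g(x) = x^3 + 3·x^2 + 4·x, leaving x + 2
The remainder r(x) = x + 2 ≠ 0 (and deg r < deg g), so g ∤ f, i.e. f ∉ (g).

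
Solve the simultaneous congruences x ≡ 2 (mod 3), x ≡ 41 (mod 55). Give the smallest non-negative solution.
x ≡ 41 (mod 165); the representative in [0, 165) is 41

The moduli 3, 55 are pairwise coprime, so by the CRT there is a unique solution mod 3·55 = 165.
Solve by successive substitution. Start with x ≡ 2 (mod 3).
  Combine with x ≡ 41 (mod 55): write x = 2 + 3·t and require 2 + 3·t ≡ 41 (mod 55), i.e. 3·t ≡ 41 − 2 ≡ 39 (mod 55). Since 3^(−1) ≡ 37 (mod 55), t ≡ 37·39 ≡ 13 (mod 55). So x ≡ 2 + 3·13 = 41 (mod 165).
Unique solution in [0, 165): x = 41.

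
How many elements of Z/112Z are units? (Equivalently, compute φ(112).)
Z/112Z has φ(112) = 48 units

An element a ∈ Z/112Z is a unit iff gcd(a, 112) = 1, so the number of units is φ(112). φ is multiplicative, with φ(p^e) = p^e − p^(e−1). Factorise 112 = 2^4 · 7. Then
  φ(112) = (2^4 − 2^3) · (7 − 1) = 8 · 6 = 48.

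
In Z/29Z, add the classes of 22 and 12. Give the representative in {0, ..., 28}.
Both summands are already reduced mod 29. 22 + 12 = 34; 34 = 1·29 + 5, so (22 + 12) mod 29 = 5.

Final answer: 5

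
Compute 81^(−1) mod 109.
81^(−1) ≡ 35 (mod 109)

Apply the extended Euclidean algorithm to (109, 81), tracking rows (r, s, t) with s·109 + t·81 = r. Each division r_prev = q·r_cur + r_new produces the new row as (previous row) − q·(current row):
  row A: (109, 1, 0)   [1·109 + 0·81 = 109]
  row B: (81, 0, 1)   [0·109 + 1·81 = 81]
  109 = 1·81 + 28   → row C = row A − 1·row B = (28, 1, −1)   [check: 1·109 − 1·81 = 28]
  81 = 2·28 + 25   → row D = row B − 2·row C = (25, −2, 3)   [check: −2·109 + 3·81 = 25]
  28 = 1·25 + 3   → row E = row C − 1·row D = (3, 3, −4)   [check: 3·109 − 4·81 = 3]
  25 = 8·3 + 1   → row F = row D − 8·row E = (1, −26, 35)   [check: −26·109 + 35·81 = 1]
  3 = 3·1 + 0   → remainder 0, stop. gcd = 1 (last nonzero row F).
The gcd is 1, so 81 is invertible mod 109. The last nonzero row gives −26·109 + 35·81 = 1, so t = 35. So 81^(−1) ≡ 35 (mod 109). Verify: 81 · 35 = 2835 ≡ 1 (mod 109). ✓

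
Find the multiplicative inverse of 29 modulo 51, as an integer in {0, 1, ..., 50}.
29^(−1) ≡ 44 (mod 51)

Apply the extended Euclidean algorithm to (51, 29), tracking rows (r, s, t) with s·51 + t·29 = r. Each division r_prev = q·r_cur + r_new produces the new row as (previous row) − q·(current row):
  row A: (51, 1, 0)   [1·51 + 0·29 = 51]
  row B: (29, 0, 1)   [0·51 + 1·29 = 29]
  51 = 1·29 + 22   → row C = row A − 1·row B = (22, 1, −1)   [check: 1·51 − 1·29 = 22]
  29 = 1·22 + 7   → row D = row B − 1·row C = (7, −1, 2)   [check: −1·51 + 2·29 = 7]
  22 = 3·7 + 1   → row E = row C − 3·row D = (1, 4, −7)   [check: 4·51 − 7·29 = 1]
  7 = 7·1 + 0   → remainder 0, stop. gcd = 1 (last nonzero row E).
The gcd is 1, so 29 is invertible mod 51. The last nonzero row gives 4·51 − 7·29 = 1, so t = −7. So 29^(−1) ≡ −7 ≡ 44 (mod 51). Verify: 29 · 44 = 1276 ≡ 1 (mod 51). ✓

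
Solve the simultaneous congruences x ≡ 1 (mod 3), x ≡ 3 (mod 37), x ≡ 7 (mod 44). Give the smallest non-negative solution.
The moduli 3, 37, 44 are pairwise coprime, so by the CRT there is a unique solution mod 3·37·44 = 4884.
Solve by successive substitution. Start with x ≡ 1 (mod 3).
  Combine with x ≡ 3 (mod 37): write x = 1 + 3·t and require 1 + 3·t ≡ 3 (mod 37), i.e. 3·t ≡ 3 − 1 ≡ 2 (mod 37). Since 3^(−1) ≡ 25 (mod 37), t ≡ 25·2 ≡ 13 (mod 37). So x ≡ 1 + 3·13 = 40 (mod 111).
  Combine with x ≡ 7 (mod 44): write x = 40 + 111·t and require 40 + 111·t ≡ 7 (mod 44), i.e. 111·t ≡ 7 − 40 ≡ 11 (mod 44). Since 111^(−1) ≡ 23 (mod 44) (111 ≡ 23 (mod 44)), t ≡ 23·11 ≡ 33 (mod 44). So x ≡ 40 + 111·33 = 3703 (mod 4884).
Unique solution in [0, 4884): x = 3703.

Final answer: x ≡ 3703 (mod 4884); the representative in [0, 4884) is 3703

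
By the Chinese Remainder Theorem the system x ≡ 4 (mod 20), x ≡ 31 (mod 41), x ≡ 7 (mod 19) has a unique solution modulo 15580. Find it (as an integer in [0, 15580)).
x ≡ 14504 (mod 15580); the representative in [0, 15580) is 14504

The moduli 20, 41, 19 are pairwise coprime, so by the CRT there is a unique solution mod 20·41·19 = 15580.
Solve by successive substitution. Start with x ≡ 4 (mod 20).
  Combine with x ≡ 31 (mod 41): write x = 4 + 20·t and require 4 + 20·t ≡ 31 (mod 41), i.e. 20·t ≡ 31 − 4 ≡ 27 (mod 41). Since 20^(−1) ≡ 39 (mod 41), t ≡ 39·27 ≡ 28 (mod 41). So x ≡ 4 + 20·28 = 564 (mod 820).
  Combine with x ≡ 7 (mod 19): write x = 564 + 820·t and require 564 + 820·t ≡ 7 (mod 19), i.e. 820·t ≡ 7 − 564 ≡ 13 (mod 19). Since 820^(−1) ≡ 13 (mod 19) (820 ≡ 3 (mod 19)), t ≡ 13·13 ≡ 17 (mod 19). So x ≡ 564 + 820·17 = 14504 (mod 15580).
Unique solution in [0, 15580): x = 14504.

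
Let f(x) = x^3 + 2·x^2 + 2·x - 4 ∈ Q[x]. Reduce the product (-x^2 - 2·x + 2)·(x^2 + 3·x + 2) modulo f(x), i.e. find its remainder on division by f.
a · b ≡ 2·x^2 + 4·x - 8 (mod f(x))

First multiply in Q[x] without reducing: a · b = -x^4 - 5·x^3 - 6·x^2 + 2·x + 4. Now divide by f(x) = x^3 + 2·x^2 + 2·x - 4, eliminating the leading term at each step:
  leading term -x^4: subtract (-x)·f(x) = -x^4 - 2·x^3 - 2·x^2 + 4·x, leaving -3·x^3 - 4·x^2 - 2·x + 4
  leading term -3·x^3: subtract (-3)·f(x) = -3·x^3 - 6·x^2 - 6·x + 12, leaving 2·x^2 + 4·x - 8
The degree is now < 3, so this is the remainder. Hence a · b ≡ 2·x^2 + 4·x - 8 in Q[x]/(f).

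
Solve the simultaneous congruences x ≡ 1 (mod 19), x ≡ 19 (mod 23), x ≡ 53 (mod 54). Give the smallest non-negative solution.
The moduli 19, 23, 54 are pairwise coprime, so by the CRT there is a unique solution mod 19·23·54 = 23598.
Solve by successive substitution. Start with x ≡ 1 (mod 19).
  Combine with x ≡ 19 (mod 23): write x = 1 + 19·t and require 1 + 19·t ≡ 19 (mod 23), i.e. 19·t ≡ 19 − 1 ≡ 18 (mod 23). Since 19^(−1) ≡ 17 (mod 23), t ≡ 17·18 ≡ 7 (mod 23). So x ≡ 1 + 19·7 = 134 (mod 437).
  Combine with x ≡ 53 (mod 54): write x = 134 + 437·t and require 134 + 437·t ≡ 53 (mod 54), i.e. 437·t ≡ 53 − 134 ≡ 27 (mod 54). Since 437^(−1) ≡ 11 (mod 54) (437 ≡ 5 (mod 54)), t ≡ 11·27 ≡ 27 (mod 54). So x ≡ 134 + 437·27 = 11933 (mod 23598).
Unique solution in [0, 23598): x = 11933.

Final answer: x ≡ 11933 (mod 23598); the representative in [0, 23598) is 11933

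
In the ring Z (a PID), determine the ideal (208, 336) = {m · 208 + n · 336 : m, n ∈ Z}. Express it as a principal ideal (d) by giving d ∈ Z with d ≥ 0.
In the PID Z, (a, b) is generated by gcd(a, b). Compute gcd(336, 208) with the extended Euclidean algorithm, tracking rows (r, s, t) with s·336 + t·208 = r:
  row A: (336, 1, 0)   [1·336 + 0·208 = 336]
  row B: (208, 0, 1)   [0·336 + 1·208 = 208]
  336 = 1·208 + 128   → row C = row A − 1·row B = (128, 1, −1)   [check: 1·336 − 1·208 = 128]
  208 = 1·128 + 80   → row D = row B − 1·row C = (80, −1, 2)   [check: −1·336 + 2·208 = 80]
  128 = 1·80 + 48   → row E = row C − 1·row D = (48, 2, −3)   [check: 2·336 − 3·208 = 48]
  80 = 1·48 + 32   → row F = row D − 1·row E = (32, −3, 5)   [check: −3·336 + 5·208 = 32]
  48 = 1·32 + 16   → row G = row E − 1·row F = (16, 5, −8)   [check: 5·336 − 8·208 = 16]
  32 = 2·16 + 0   → remainder 0, stop. gcd = 16 (last nonzero row G).
So gcd(208, 336) = 16, with Bézout identity 5·336 − 8·208 = 16. Containment (⊇): the Bézout identity exhibits 16 as an element of (208, 336), giving (16) ⊆ (208, 336). Containment (⊆): since 16 | 208 and 16 | 336 (208 = 16·13, 336 = 16·21), every Z-linear combination of 208 and 336 is divisible by 16, so (208, 336) ⊆ (16). Therefore (208, 336) = (16), d = 16.

Final answer: (208, 336) = (16); d = 16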